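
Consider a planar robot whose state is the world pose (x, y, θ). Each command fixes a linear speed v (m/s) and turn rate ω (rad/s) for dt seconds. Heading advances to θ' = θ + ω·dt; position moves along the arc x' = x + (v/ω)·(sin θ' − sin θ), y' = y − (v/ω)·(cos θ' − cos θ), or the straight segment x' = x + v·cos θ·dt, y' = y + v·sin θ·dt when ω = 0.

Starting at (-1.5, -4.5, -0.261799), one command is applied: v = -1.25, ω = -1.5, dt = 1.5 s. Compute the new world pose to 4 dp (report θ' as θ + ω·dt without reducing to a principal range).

(-1.7751, -3.0216, -2.5118)

θ' = -0.2618 + -1.5·1.5 = -2.5118
R = v/ω = -1.25/-1.5 = 0.8333
x' = -1.5 + 0.8333·(sin -2.5118 − sin -0.2618) = -1.7751
y' = -4.5 − 0.8333·(cos -2.5118 − cos -0.2618) = -3.0216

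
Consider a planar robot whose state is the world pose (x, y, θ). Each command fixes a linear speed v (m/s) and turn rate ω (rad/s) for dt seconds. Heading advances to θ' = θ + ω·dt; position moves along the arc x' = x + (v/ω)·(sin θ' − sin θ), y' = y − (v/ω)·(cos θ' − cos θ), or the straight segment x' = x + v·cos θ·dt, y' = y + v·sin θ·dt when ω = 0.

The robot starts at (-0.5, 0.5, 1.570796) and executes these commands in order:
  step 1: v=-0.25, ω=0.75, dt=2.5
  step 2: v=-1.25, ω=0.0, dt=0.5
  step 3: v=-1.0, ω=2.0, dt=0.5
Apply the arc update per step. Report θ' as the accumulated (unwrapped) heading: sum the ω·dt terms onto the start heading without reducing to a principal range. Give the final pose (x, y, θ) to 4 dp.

(0.8621, 0.7145, 4.4458)

step 1: θ'=3.4458 (R=-0.3333) → pose (-0.0668, 0.1820, 3.4458)
step 2: θ'=3.4458 (straight) → pose (0.5295, 0.3692, 3.4458)
step 3: θ'=4.4458 (R=-0.5000) → pose (0.8621, 0.7145, 4.4458)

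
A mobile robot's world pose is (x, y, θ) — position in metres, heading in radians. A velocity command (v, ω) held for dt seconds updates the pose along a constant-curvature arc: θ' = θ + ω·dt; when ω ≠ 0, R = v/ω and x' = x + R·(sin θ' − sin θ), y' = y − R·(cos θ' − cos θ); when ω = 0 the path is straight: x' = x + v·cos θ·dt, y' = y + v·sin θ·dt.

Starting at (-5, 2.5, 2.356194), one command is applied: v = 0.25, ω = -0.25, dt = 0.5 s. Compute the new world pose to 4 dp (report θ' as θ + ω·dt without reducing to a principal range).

θ' = 2.3562 + -0.25·0.5 = 2.2312
R = v/ω = 0.25/-0.25 = -1.0000
x' = -5 + -1.0000·(sin 2.2312 − sin 2.3562) = -5.0826
y' = 2.5 − -1.0000·(cos 2.2312 − cos 2.3562) = 2.5937

(-5.0826, 2.5937, 2.2312)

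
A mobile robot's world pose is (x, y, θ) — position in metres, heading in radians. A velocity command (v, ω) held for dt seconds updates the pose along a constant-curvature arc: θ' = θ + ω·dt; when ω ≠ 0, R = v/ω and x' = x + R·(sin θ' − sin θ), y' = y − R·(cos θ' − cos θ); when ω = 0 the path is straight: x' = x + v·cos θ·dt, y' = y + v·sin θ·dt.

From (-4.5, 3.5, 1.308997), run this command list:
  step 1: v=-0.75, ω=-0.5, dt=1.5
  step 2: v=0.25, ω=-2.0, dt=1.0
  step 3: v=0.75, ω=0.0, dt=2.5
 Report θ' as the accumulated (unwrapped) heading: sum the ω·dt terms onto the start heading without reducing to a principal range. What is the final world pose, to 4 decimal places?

step 1: θ'=0.5590 (R=1.5000) → pose (-5.1534, 2.6165, 0.5590)
step 2: θ'=-1.4410 (R=-0.1250) → pose (-4.9631, 2.5268, -1.4410)
step 3: θ'=-1.4410 (straight) → pose (-4.7205, 0.6675, -1.4410)

(-4.7205, 0.6675, -1.4410)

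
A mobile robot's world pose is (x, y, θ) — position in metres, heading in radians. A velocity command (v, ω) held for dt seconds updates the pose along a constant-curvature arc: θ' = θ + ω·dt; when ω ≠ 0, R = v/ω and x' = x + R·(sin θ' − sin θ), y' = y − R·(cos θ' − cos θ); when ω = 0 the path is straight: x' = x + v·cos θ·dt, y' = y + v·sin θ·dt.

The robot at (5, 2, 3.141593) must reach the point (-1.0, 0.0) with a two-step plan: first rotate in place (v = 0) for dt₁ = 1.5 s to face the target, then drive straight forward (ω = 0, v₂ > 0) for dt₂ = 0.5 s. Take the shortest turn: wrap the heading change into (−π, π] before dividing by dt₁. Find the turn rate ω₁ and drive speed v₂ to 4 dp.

ω₁ = 0.2145, v₂ = 12.6491

heading to target = atan2(0−2, -1−5) = -2.8198
Δθ = wrap(-2.8198 − 3.1416) = 0.3218; ω₁ = Δθ/dt₁ = 0.2145
distance = √((-1−5)² + (0−2)²) = 6.3246; v₂ = distance/dt₂ = 12.6491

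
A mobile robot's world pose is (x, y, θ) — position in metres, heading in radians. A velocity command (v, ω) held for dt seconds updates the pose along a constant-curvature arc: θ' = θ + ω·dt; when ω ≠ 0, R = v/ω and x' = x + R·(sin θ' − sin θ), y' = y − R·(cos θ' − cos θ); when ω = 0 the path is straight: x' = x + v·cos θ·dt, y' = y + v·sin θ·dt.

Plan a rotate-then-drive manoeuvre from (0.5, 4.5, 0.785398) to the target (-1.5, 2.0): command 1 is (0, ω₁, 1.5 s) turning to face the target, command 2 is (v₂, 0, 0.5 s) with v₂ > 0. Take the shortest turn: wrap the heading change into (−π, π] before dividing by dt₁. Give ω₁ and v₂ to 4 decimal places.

ω₁ = -2.0206, v₂ = 6.4031

heading to target = atan2(2−4.5, -1.5−0.5) = -2.2455
Δθ = wrap(-2.2455 − 0.7854) = -3.0309; ω₁ = Δθ/dt₁ = -2.0206
distance = √((-1.5−0.5)² + (2−4.5)²) = 3.2016; v₂ = distance/dt₂ = 6.4031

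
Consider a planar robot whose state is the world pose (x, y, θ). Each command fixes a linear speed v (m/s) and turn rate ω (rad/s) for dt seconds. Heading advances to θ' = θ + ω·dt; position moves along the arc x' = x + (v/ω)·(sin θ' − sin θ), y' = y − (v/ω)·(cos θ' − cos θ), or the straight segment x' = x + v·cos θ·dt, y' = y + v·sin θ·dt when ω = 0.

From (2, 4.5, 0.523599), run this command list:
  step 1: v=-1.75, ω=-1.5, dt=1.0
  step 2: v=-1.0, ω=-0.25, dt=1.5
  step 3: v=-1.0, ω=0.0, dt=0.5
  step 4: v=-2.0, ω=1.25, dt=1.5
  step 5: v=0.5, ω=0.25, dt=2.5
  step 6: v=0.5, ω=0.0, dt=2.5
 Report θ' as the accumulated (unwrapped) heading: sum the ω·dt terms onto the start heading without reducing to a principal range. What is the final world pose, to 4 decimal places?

(-1.2739, 9.8047, 1.1486)

step 1: θ'=-0.9764 (R=1.1667) → pose (0.4501, 4.8570, -0.9764)
step 2: θ'=-1.3514 (R=4.0000) → pose (-0.1401, 6.2265, -1.3514)
step 3: θ'=-1.3514 (straight) → pose (-0.2489, 6.7145, -1.3514)
step 4: θ'=0.5236 (R=-1.6000) → pose (-2.6105, 7.7519, 0.5236)
step 5: θ'=1.1486 (R=2.0000) → pose (-1.7862, 8.6644, 1.1486)
step 6: θ'=1.1486 (straight) → pose (-1.2739, 9.8047, 1.1486)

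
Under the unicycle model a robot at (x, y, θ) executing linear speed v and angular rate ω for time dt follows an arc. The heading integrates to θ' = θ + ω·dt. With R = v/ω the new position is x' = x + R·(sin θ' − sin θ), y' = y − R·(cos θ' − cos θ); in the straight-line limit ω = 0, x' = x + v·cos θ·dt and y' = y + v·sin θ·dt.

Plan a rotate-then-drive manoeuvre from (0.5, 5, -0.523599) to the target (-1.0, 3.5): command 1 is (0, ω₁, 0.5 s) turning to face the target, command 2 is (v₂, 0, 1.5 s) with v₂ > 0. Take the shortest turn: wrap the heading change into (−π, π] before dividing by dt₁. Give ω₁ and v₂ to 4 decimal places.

ω₁ = -3.6652, v₂ = 1.4142

heading to target = atan2(3.5−5, -1−0.5) = -2.3562
Δθ = wrap(-2.3562 − -0.5236) = -1.8326; ω₁ = Δθ/dt₁ = -3.6652
distance = √((-1−0.5)² + (3.5−5)²) = 2.1213; v₂ = distance/dt₂ = 1.4142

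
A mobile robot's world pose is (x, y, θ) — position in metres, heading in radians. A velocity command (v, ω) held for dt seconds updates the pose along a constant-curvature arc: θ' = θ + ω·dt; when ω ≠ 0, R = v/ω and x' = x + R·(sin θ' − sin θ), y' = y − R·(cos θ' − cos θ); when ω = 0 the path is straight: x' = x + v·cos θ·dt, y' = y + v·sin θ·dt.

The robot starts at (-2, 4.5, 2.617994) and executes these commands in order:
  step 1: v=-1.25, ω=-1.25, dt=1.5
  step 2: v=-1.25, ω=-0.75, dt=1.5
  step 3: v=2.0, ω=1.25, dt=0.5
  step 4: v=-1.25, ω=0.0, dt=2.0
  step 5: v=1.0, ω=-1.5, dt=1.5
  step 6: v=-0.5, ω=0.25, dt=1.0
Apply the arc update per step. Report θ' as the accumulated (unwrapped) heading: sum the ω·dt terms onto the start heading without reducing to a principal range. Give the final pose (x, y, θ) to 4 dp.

step 1: θ'=0.7430 (R=1.0000) → pose (-1.8235, 2.8975, 0.7430)
step 2: θ'=-0.3820 (R=1.6667) → pose (-3.5723, 2.5784, -0.3820)
step 3: θ'=0.2430 (R=1.6000) → pose (-2.5909, 2.5101, 0.2430)
step 4: θ'=0.2430 (straight) → pose (-5.0174, 1.9086, 0.2430)
step 5: θ'=-2.0070 (R=-0.6667) → pose (-4.2528, 0.9798, -2.0070)
step 6: θ'=-1.7570 (R=-2.0000) → pose (-4.1001, 1.4545, -1.7570)

(-4.1001, 1.4545, -1.7570)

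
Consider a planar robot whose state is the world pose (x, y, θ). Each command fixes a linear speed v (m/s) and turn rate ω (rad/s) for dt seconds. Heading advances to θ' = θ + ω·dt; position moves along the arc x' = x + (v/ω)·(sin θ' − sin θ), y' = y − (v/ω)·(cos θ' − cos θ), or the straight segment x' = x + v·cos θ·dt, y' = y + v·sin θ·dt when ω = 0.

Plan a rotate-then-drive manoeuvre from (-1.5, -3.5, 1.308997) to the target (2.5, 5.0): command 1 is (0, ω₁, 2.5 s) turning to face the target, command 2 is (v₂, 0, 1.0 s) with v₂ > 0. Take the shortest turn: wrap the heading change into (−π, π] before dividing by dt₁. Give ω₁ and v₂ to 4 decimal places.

ω₁ = -0.0712, v₂ = 9.3941

heading to target = atan2(5−-3.5, 2.5−-1.5) = 1.1310
Δθ = wrap(1.1310 − 1.3090) = -0.1780; ω₁ = Δθ/dt₁ = -0.0712
distance = √((2.5−-1.5)² + (5−-3.5)²) = 9.3941; v₂ = distance/dt₂ = 9.3941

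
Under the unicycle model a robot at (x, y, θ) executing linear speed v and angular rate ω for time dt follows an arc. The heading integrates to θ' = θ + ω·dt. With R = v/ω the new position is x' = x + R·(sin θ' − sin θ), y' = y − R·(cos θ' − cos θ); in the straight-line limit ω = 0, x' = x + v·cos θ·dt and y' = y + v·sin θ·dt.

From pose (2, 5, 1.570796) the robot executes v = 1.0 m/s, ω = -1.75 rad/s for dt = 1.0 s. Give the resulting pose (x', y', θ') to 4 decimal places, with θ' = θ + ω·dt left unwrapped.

(2.6733, 5.5623, -0.1792)

θ' = 1.5708 + -1.75·1.0 = -0.1792
R = v/ω = 1.0/-1.75 = -0.5714
x' = 2 + -0.5714·(sin -0.1792 − sin 1.5708) = 2.6733
y' = 5 − -0.5714·(cos -0.1792 − cos 1.5708) = 5.5623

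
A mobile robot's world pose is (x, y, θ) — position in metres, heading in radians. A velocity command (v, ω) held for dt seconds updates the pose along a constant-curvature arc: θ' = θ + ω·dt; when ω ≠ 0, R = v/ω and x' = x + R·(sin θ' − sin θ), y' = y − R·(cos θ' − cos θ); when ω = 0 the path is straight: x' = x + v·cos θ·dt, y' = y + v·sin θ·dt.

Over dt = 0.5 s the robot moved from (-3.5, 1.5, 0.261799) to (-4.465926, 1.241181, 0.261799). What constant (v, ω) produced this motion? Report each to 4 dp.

v = -2.0000, ω = 0.0000

Δθ = 0.261799 − 0.261799 = 0.000000
ω = Δθ/dt = 0.000000/0.5 = 0.0000
ω = 0 → v = (Δx·cos θ + Δy·sin θ)/dt = -2.0000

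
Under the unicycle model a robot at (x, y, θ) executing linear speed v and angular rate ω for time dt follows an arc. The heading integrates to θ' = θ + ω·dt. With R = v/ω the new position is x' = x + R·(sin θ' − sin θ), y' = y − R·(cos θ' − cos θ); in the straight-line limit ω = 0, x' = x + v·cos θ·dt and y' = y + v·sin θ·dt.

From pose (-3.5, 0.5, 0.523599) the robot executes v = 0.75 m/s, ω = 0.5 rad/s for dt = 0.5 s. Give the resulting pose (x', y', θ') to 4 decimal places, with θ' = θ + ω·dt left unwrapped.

θ' = 0.5236 + 0.5·0.5 = 0.7736
R = v/ω = 0.75/0.5 = 1.5000
x' = -3.5 + 1.5000·(sin 0.7736 − sin 0.5236) = -3.2019
y' = 0.5 − 1.5000·(cos 0.7736 − cos 0.5236) = 0.7259

(-3.2019, 0.7259, 0.7736)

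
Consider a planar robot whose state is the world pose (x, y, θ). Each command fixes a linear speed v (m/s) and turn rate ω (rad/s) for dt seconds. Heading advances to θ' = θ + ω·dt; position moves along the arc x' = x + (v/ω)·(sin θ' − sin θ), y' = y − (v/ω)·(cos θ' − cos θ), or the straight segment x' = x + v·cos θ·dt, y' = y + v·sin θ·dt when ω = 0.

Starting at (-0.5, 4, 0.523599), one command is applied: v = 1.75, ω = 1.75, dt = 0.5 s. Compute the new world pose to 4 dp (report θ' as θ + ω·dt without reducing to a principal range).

θ' = 0.5236 + 1.75·0.5 = 1.3986
R = v/ω = 1.75/1.75 = 1.0000
x' = -0.5 + 1.0000·(sin 1.3986 − sin 0.5236) = -0.0148
y' = 4 − 1.0000·(cos 1.3986 − cos 0.5236) = 4.6947

(-0.0148, 4.6947, 1.3986)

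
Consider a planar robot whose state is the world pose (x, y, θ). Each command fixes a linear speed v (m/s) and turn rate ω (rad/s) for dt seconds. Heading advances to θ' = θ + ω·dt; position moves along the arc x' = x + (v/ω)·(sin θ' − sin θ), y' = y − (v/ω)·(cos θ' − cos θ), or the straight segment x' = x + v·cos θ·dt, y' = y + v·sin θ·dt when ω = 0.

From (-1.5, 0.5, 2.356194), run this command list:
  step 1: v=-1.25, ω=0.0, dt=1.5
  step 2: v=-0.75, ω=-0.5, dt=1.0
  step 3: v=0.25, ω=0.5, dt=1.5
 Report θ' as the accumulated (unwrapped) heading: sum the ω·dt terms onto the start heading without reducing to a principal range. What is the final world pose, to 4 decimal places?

step 1: θ'=2.3562 (straight) → pose (-0.1742, -0.8258, 2.3562)
step 2: θ'=1.8562 (R=1.5000) → pose (0.2045, -1.4642, 1.8562)
step 3: θ'=2.6062 (R=0.5000) → pose (-0.0202, -1.1749, 2.6062)

(-0.0202, -1.1749, 2.6062)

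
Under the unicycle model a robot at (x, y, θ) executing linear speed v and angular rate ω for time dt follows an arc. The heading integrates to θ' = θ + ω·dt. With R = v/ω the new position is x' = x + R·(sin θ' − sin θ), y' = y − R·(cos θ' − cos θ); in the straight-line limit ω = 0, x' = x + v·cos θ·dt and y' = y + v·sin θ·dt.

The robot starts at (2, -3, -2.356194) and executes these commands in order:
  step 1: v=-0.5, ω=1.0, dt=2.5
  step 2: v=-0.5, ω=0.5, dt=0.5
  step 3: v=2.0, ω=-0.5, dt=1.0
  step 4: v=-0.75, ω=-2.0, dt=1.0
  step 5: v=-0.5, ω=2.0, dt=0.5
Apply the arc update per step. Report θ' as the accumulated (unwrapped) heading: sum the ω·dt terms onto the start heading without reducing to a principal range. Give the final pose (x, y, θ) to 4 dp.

(3.0189, -1.1304, -1.1062)

step 1: θ'=0.1438 (R=-0.5000) → pose (1.5748, -2.1516, 0.1438)
step 2: θ'=0.3938 (R=-1.0000) → pose (1.3344, -2.2178, 0.3938)
step 3: θ'=-0.1062 (R=-4.0000) → pose (3.2932, -1.9342, -0.1062)
step 4: θ'=-2.1062 (R=0.3750) → pose (3.0104, -1.3700, -2.1062)
step 5: θ'=-1.1062 (R=-0.2500) → pose (3.0189, -1.1304, -1.1062)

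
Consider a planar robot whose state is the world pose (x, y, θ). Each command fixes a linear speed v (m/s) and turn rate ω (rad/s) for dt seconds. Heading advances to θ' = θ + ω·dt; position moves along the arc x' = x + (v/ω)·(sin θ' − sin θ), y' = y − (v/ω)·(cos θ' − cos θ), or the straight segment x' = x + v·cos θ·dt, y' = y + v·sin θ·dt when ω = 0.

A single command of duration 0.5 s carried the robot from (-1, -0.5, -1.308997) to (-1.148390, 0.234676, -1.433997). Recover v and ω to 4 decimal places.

Δθ = -1.433997 − -1.308997 = -0.125000
ω = Δθ/dt = -0.125000/0.5 = -0.2500
R = −Δy/(cos θ' − cos θ) = 6.0000
v = R·ω = 6.0000·-0.2500 = -1.5000

v = -1.5000, ω = -0.2500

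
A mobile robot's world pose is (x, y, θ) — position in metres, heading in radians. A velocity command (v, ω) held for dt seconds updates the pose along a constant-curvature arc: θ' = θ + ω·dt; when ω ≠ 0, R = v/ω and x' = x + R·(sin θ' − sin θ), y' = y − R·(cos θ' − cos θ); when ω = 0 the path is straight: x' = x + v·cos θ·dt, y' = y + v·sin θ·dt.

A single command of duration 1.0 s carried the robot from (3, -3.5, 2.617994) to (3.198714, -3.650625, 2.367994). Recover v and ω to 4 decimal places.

Δθ = 2.367994 − 2.617994 = -0.250000
ω = Δθ/dt = -0.250000/1.0 = -0.2500
R = Δx/(sin θ' − sin θ) = 1.0000
v = R·ω = 1.0000·-0.2500 = -0.2500

v = -0.2500, ω = -0.2500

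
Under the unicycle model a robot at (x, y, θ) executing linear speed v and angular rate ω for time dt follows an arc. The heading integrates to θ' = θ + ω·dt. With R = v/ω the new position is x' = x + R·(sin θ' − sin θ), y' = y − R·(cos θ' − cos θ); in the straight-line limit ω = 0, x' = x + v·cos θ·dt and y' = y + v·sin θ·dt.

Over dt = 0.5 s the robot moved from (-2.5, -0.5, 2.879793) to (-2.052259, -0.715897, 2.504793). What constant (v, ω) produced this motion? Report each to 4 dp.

v = -1.0000, ω = -0.7500

Δθ = 2.504793 − 2.879793 = -0.375000
ω = Δθ/dt = -0.375000/0.5 = -0.7500
R = Δx/(sin θ' − sin θ) = 1.3333
v = R·ω = 1.3333·-0.7500 = -1.0000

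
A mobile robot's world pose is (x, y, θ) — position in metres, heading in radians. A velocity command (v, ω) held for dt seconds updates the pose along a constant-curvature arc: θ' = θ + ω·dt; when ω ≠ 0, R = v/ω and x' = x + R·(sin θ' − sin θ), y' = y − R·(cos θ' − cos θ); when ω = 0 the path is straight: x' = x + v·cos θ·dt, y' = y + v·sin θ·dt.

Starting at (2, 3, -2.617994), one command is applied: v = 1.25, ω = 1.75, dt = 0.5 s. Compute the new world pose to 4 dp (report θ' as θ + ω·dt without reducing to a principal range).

(1.6534, 2.5038, -1.7430)

θ' = -2.6180 + 1.75·0.5 = -1.7430
R = v/ω = 1.25/1.75 = 0.7143
x' = 2 + 0.7143·(sin -1.7430 − sin -2.6180) = 1.6534
y' = 3 − 0.7143·(cos -1.7430 − cos -2.6180) = 2.5038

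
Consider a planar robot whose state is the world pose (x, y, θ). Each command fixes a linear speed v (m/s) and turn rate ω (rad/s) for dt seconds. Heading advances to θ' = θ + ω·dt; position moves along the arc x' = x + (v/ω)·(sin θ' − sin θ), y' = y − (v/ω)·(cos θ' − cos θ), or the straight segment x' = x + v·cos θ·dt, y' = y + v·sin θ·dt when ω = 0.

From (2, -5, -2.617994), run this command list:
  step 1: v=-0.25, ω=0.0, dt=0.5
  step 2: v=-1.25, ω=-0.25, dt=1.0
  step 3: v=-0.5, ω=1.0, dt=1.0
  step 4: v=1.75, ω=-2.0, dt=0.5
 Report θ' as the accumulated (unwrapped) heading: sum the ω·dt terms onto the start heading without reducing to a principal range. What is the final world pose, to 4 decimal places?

step 1: θ'=-2.6180 (straight) → pose (2.1083, -4.9375, -2.6180)
step 2: θ'=-2.8680 (R=5.0000) → pose (3.2573, -4.4536, -2.8680)
step 3: θ'=-1.8680 (R=-0.5000) → pose (3.6002, -4.1186, -1.8680)
step 4: θ'=-2.8680 (R=-0.8750) → pose (3.0000, -4.7048, -2.8680)

(3.0000, -4.7048, -2.8680)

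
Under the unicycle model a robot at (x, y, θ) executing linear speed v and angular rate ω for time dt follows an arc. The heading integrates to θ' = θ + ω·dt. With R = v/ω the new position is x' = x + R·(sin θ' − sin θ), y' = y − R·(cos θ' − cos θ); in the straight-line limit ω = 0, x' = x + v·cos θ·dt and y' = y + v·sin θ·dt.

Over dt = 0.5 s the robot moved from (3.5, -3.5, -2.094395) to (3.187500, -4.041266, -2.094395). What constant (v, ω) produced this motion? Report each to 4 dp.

Δθ = -2.094395 − -2.094395 = 0.000000
ω = Δθ/dt = 0.000000/0.5 = 0.0000
ω = 0 → v = (Δx·cos θ + Δy·sin θ)/dt = 1.2500

v = 1.2500, ω = 0.0000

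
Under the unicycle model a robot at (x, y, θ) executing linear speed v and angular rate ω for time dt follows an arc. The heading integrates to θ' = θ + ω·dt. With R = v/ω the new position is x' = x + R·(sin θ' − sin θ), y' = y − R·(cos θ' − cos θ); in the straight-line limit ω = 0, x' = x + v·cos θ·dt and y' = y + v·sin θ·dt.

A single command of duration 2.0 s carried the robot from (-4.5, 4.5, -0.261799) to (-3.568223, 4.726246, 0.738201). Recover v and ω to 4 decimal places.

v = 0.5000, ω = 0.5000

Δθ = 0.738201 − -0.261799 = 1.000000
ω = Δθ/dt = 1.000000/2.0 = 0.5000
R = Δx/(sin θ' − sin θ) = 1.0000
v = R·ω = 1.0000·0.5000 = 0.5000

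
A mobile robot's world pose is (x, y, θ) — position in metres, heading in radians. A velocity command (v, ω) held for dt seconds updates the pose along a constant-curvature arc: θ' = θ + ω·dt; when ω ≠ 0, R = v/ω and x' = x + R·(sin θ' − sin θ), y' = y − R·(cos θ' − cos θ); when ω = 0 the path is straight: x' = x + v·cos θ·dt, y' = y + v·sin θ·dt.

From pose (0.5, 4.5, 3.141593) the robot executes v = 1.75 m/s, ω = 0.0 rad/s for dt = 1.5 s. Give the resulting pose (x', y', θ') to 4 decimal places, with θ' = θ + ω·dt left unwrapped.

θ' = 3.1416 + 0.0·1.5 = 3.1416
ω = 0 → straight: x' = 0.5 + 1.75·cos(3.1416)·1.5 = -2.1250
y' = 4.5 + 1.75·sin(3.1416)·1.5 = 4.5000

(-2.1250, 4.5000, 3.1416)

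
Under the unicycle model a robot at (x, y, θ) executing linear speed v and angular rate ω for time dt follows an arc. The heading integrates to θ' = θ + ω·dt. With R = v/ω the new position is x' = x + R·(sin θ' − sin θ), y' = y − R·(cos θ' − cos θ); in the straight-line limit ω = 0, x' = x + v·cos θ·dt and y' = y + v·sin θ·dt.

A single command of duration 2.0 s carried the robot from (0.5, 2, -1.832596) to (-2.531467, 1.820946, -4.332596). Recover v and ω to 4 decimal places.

Δθ = -4.332596 − -1.832596 = -2.500000
ω = Δθ/dt = -2.500000/2.0 = -1.2500
R = Δx/(sin θ' − sin θ) = -1.6000
v = R·ω = -1.6000·-1.2500 = 2.0000

v = 2.0000, ω = -1.2500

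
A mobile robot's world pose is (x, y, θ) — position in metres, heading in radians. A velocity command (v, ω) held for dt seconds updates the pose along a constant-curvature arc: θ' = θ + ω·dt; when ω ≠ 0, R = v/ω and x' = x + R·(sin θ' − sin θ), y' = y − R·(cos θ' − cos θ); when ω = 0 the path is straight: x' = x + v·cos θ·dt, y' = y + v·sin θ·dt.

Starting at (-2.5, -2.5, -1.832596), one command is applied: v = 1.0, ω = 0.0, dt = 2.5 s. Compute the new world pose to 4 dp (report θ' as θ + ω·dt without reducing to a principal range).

θ' = -1.8326 + 0.0·2.5 = -1.8326
ω = 0 → straight: x' = -2.5 + 1.0·cos(-1.8326)·2.5 = -3.1470
y' = -2.5 + 1.0·sin(-1.8326)·2.5 = -4.9148

(-3.1470, -4.9148, -1.8326)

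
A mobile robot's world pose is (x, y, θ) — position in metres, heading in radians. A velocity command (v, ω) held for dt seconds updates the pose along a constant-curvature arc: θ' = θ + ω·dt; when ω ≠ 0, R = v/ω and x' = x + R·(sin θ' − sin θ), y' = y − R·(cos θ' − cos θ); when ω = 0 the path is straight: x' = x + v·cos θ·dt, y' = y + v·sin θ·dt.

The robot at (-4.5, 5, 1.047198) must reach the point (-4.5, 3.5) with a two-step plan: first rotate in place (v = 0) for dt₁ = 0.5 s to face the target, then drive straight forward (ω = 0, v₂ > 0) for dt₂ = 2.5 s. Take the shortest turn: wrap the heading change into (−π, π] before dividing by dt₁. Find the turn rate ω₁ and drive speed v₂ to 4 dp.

heading to target = atan2(3.5−5, -4.5−-4.5) = -1.5708
Δθ = wrap(-1.5708 − 1.0472) = -2.6180; ω₁ = Δθ/dt₁ = -5.2360
distance = √((-4.5−-4.5)² + (3.5−5)²) = 1.5000; v₂ = distance/dt₂ = 0.6000

ω₁ = -5.2360, v₂ = 0.6000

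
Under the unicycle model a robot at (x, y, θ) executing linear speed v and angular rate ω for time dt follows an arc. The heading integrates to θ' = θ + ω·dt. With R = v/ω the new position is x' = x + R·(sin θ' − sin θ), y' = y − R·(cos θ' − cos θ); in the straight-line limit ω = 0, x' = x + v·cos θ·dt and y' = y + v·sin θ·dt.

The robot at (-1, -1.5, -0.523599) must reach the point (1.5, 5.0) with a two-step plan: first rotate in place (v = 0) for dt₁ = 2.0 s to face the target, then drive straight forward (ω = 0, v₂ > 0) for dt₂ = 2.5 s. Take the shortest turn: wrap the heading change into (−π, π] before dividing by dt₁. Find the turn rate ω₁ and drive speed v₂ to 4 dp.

heading to target = atan2(5−-1.5, 1.5−-1) = 1.2036
Δθ = wrap(1.2036 − -0.5236) = 1.7272; ω₁ = Δθ/dt₁ = 0.8636
distance = √((1.5−-1)² + (5−-1.5)²) = 6.9642; v₂ = distance/dt₂ = 2.7857

ω₁ = 0.8636, v₂ = 2.7857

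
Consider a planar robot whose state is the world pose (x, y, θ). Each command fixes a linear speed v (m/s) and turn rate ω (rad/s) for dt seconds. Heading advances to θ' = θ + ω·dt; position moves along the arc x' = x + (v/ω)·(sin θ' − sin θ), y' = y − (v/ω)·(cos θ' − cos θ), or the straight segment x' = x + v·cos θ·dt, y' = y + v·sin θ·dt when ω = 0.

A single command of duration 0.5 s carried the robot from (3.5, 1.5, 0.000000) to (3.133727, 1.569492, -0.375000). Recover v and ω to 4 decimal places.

v = -0.7500, ω = -0.7500

Δθ = -0.375000 − 0.000000 = -0.375000
ω = Δθ/dt = -0.375000/0.5 = -0.7500
R = Δx/(sin θ' − sin θ) = 1.0000
v = R·ω = 1.0000·-0.7500 = -0.7500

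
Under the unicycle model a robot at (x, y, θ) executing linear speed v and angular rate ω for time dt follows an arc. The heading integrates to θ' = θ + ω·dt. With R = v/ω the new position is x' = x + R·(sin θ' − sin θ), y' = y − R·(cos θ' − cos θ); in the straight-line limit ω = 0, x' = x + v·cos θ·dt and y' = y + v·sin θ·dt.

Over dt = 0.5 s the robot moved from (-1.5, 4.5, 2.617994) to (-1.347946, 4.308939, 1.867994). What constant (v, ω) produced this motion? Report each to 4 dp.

Δθ = 1.867994 − 2.617994 = -0.750000
ω = Δθ/dt = -0.750000/0.5 = -1.5000
R = −Δy/(cos θ' − cos θ) = 0.3333
v = R·ω = 0.3333·-1.5000 = -0.5000

v = -0.5000, ω = -1.5000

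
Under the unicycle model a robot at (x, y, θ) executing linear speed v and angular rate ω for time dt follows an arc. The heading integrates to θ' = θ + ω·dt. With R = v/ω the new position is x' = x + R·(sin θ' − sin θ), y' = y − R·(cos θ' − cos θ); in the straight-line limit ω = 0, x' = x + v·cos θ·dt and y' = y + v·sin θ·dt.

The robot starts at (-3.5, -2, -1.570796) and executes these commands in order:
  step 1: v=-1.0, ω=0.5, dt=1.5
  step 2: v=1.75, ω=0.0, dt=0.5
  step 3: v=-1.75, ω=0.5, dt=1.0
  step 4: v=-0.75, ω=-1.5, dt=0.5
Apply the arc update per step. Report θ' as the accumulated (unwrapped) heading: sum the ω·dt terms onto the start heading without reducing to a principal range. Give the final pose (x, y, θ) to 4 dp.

(-5.1786, -0.1065, -1.0708)

step 1: θ'=-0.8208 (R=-2.0000) → pose (-4.0366, -0.6367, -0.8208)
step 2: θ'=-0.8208 (straight) → pose (-3.4402, -1.2770, -0.8208)
step 3: θ'=-0.3208 (R=-3.5000) → pose (-4.8975, -0.3412, -0.3208)
step 4: θ'=-1.0708 (R=0.5000) → pose (-5.1786, -0.1065, -1.0708)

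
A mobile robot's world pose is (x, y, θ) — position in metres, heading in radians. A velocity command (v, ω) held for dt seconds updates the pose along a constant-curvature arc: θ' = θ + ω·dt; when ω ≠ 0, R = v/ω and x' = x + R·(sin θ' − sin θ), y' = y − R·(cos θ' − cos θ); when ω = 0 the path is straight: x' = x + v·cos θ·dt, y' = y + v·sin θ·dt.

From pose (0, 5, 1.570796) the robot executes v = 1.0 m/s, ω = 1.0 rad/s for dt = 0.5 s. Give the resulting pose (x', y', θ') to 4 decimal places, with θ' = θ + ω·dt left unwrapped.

θ' = 1.5708 + 1.0·0.5 = 2.0708
R = v/ω = 1.0/1.0 = 1.0000
x' = 0 + 1.0000·(sin 2.0708 − sin 1.5708) = -0.1224
y' = 5 − 1.0000·(cos 2.0708 − cos 1.5708) = 5.4794

(-0.1224, 5.4794, 2.0708)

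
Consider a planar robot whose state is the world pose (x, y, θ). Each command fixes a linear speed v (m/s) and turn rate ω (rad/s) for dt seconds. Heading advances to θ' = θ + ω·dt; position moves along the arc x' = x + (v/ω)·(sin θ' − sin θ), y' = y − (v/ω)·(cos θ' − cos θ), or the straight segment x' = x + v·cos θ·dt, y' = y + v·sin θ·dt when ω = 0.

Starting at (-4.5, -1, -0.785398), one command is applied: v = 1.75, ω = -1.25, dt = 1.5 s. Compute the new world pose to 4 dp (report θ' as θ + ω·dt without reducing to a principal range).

(-4.8420, -3.2310, -2.6604)

θ' = -0.7854 + -1.25·1.5 = -2.6604
R = v/ω = 1.75/-1.25 = -1.4000
x' = -4.5 + -1.4000·(sin -2.6604 − sin -0.7854) = -4.8420
y' = -1 − -1.4000·(cos -2.6604 − cos -0.7854) = -3.2310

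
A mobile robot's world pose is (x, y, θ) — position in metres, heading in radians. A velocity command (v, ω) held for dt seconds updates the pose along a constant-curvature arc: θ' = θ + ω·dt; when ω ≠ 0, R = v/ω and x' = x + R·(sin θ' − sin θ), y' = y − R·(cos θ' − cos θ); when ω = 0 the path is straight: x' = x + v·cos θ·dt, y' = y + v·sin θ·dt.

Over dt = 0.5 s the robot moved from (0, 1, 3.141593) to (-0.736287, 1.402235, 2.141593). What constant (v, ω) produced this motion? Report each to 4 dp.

Δθ = 2.141593 − 3.141593 = -1.000000
ω = Δθ/dt = -1.000000/0.5 = -2.0000
R = Δx/(sin θ' − sin θ) = -0.8750
v = R·ω = -0.8750·-2.0000 = 1.7500

v = 1.7500, ω = -2.0000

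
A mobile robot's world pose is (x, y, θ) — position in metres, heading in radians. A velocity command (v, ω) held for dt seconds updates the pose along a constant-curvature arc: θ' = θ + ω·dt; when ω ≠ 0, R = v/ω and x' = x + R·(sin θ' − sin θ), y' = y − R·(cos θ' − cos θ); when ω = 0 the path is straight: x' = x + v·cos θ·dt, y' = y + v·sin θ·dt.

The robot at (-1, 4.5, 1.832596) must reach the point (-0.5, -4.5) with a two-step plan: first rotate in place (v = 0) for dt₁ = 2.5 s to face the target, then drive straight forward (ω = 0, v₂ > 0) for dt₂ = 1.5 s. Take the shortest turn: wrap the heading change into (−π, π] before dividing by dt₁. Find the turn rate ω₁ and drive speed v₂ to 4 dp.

ω₁ = 1.1741, v₂ = 6.0093

heading to target = atan2(-4.5−4.5, -0.5−-1) = -1.5153
Δθ = wrap(-1.5153 − 1.8326) = 2.9353; ω₁ = Δθ/dt₁ = 1.1741
distance = √((-0.5−-1)² + (-4.5−4.5)²) = 9.0139; v₂ = distance/dt₂ = 6.0093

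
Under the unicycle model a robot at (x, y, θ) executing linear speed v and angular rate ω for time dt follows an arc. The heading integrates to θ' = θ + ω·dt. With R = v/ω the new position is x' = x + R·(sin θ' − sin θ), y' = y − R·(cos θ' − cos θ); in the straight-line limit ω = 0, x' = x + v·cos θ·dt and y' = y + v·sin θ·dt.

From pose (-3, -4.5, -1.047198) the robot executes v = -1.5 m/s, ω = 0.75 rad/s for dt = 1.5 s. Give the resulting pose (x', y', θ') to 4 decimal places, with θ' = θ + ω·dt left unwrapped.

(-4.8875, -3.5060, 0.0778)

θ' = -1.0472 + 0.75·1.5 = 0.0778
R = v/ω = -1.5/0.75 = -2.0000
x' = -3 + -2.0000·(sin 0.0778 − sin -1.0472) = -4.8875
y' = -4.5 − -2.0000·(cos 0.0778 − cos -1.0472) = -3.5060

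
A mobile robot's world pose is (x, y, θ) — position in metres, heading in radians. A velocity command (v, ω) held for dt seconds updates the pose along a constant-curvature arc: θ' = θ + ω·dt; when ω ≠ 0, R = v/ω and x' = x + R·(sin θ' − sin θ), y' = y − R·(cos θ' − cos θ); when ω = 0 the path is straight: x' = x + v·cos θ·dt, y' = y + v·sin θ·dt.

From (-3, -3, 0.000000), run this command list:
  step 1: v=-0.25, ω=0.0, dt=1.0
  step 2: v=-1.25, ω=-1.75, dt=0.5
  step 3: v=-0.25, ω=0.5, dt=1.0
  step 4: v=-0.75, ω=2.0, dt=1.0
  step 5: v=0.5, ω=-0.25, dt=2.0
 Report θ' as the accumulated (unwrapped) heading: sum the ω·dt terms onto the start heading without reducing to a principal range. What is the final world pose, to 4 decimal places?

(-4.3182, -1.9974, 1.1250)

step 1: θ'=0.0000 (straight) → pose (-3.2500, -3.0000, 0.0000)
step 2: θ'=-0.8750 (R=0.7143) → pose (-3.7982, -2.7436, -0.8750)
step 3: θ'=-0.3750 (R=-0.5000) → pose (-3.9989, -2.5988, -0.3750)
step 4: θ'=1.6250 (R=-0.3750) → pose (-4.5107, -2.9681, 1.6250)
step 5: θ'=1.1250 (R=-2.0000) → pose (-4.3182, -1.9974, 1.1250)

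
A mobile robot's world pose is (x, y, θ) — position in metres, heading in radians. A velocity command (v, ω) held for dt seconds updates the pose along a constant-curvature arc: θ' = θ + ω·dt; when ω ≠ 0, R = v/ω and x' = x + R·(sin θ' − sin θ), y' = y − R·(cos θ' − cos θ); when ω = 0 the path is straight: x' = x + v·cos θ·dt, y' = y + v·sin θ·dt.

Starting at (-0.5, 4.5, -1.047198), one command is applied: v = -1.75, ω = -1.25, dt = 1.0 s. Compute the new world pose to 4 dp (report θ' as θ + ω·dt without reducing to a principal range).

(-0.3342, 6.1299, -2.2972)

θ' = -1.0472 + -1.25·1.0 = -2.2972
R = v/ω = -1.75/-1.25 = 1.4000
x' = -0.5 + 1.4000·(sin -2.2972 − sin -1.0472) = -0.3342
y' = 4.5 − 1.4000·(cos -2.2972 − cos -1.0472) = 6.1299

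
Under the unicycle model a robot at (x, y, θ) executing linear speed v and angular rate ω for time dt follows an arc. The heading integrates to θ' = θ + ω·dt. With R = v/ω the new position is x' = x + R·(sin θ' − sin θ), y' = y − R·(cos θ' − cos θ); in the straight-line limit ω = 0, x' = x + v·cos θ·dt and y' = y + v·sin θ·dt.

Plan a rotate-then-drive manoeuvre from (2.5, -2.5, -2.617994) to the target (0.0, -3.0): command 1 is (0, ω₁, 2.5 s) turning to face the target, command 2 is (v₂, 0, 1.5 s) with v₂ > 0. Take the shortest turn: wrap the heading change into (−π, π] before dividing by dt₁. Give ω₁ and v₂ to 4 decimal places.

ω₁ = -0.1305, v₂ = 1.6997

heading to target = atan2(-3−-2.5, 0−2.5) = -2.9442
Δθ = wrap(-2.9442 − -2.6180) = -0.3262; ω₁ = Δθ/dt₁ = -0.1305
distance = √((0−2.5)² + (-3−-2.5)²) = 2.5495; v₂ = distance/dt₂ = 1.6997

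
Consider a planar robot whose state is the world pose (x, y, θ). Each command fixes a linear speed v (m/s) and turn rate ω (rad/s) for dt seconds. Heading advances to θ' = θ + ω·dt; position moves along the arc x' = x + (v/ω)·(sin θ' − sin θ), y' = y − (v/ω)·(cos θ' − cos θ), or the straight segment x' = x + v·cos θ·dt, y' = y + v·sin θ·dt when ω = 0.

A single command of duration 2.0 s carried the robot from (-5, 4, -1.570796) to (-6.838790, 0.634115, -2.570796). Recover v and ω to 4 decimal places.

v = 2.0000, ω = -0.5000

Δθ = -2.570796 − -1.570796 = -1.000000
ω = Δθ/dt = -1.000000/2.0 = -0.5000
R = −Δy/(cos θ' − cos θ) = -4.0000
v = R·ω = -4.0000·-0.5000 = 2.0000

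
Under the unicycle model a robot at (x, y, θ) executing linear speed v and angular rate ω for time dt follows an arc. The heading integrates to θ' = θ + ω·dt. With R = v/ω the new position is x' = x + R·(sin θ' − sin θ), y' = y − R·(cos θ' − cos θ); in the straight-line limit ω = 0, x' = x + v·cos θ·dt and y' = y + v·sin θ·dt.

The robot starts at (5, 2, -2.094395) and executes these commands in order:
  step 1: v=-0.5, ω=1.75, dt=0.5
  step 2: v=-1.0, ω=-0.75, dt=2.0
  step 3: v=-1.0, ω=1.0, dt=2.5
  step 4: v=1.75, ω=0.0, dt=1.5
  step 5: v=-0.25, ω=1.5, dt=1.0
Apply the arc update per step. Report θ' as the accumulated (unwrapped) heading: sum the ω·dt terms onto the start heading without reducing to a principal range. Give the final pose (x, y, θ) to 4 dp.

step 1: θ'=-1.2194 (R=-0.2857) → pose (5.0208, 2.2412, -1.2194)
step 2: θ'=-2.7194 (R=1.3333) → pose (5.7263, 3.9164, -2.7194)
step 3: θ'=-0.2194 (R=-1.0000) → pose (5.5342, 5.8046, -0.2194)
step 4: θ'=-0.2194 (straight) → pose (8.0963, 5.2333, -0.2194)
step 5: θ'=1.2806 (R=-0.1667) → pose (7.9003, 5.1183, 1.2806)

(7.9003, 5.1183, 1.2806)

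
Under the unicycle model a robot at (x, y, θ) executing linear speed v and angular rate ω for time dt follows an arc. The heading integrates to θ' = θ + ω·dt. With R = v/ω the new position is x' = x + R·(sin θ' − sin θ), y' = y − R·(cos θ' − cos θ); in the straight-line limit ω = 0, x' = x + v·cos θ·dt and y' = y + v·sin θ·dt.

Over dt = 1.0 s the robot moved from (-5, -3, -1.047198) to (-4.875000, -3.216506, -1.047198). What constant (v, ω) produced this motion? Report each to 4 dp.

Δθ = -1.047198 − -1.047198 = 0.000000
ω = Δθ/dt = 0.000000/1.0 = 0.0000
ω = 0 → v = (Δx·cos θ + Δy·sin θ)/dt = 0.2500

v = 0.2500, ω = 0.0000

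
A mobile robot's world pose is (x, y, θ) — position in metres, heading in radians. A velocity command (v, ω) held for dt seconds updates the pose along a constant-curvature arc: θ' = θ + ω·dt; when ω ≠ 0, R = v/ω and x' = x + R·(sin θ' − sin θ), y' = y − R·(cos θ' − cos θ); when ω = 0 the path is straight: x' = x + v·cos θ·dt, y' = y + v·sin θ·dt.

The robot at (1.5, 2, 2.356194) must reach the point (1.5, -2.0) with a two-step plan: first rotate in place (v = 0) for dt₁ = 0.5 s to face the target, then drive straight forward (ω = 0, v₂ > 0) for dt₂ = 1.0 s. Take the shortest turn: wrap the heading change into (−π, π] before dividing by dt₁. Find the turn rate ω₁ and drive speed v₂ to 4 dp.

ω₁ = 4.7124, v₂ = 4.0000

heading to target = atan2(-2−2, 1.5−1.5) = -1.5708
Δθ = wrap(-1.5708 − 2.3562) = 2.3562; ω₁ = Δθ/dt₁ = 4.7124
distance = √((1.5−1.5)² + (-2−2)²) = 4.0000; v₂ = distance/dt₂ = 4.0000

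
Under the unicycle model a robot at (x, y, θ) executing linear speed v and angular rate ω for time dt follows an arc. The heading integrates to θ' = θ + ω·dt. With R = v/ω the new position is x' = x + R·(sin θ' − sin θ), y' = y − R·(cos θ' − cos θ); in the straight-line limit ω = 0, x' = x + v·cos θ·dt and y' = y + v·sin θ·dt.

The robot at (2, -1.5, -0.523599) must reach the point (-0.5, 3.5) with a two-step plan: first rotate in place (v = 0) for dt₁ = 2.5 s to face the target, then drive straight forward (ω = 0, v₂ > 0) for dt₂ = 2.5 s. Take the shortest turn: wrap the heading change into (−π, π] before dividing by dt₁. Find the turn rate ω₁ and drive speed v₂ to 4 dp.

heading to target = atan2(3.5−-1.5, -0.5−2) = 2.0344
Δθ = wrap(2.0344 − -0.5236) = 2.5580; ω₁ = Δθ/dt₁ = 1.0232
distance = √((-0.5−2)² + (3.5−-1.5)²) = 5.5902; v₂ = distance/dt₂ = 2.2361

ω₁ = 1.0232, v₂ = 2.2361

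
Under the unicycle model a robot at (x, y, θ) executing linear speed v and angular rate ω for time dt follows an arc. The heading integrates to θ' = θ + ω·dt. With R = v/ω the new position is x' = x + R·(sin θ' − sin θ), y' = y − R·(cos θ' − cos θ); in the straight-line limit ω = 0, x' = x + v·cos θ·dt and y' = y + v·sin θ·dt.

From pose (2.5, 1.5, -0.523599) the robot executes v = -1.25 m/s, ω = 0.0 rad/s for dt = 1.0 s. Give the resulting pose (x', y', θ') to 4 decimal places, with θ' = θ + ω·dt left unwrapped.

(1.4175, 2.1250, -0.5236)

θ' = -0.5236 + 0.0·1.0 = -0.5236
ω = 0 → straight: x' = 2.5 + -1.25·cos(-0.5236)·1.0 = 1.4175
y' = 1.5 + -1.25·sin(-0.5236)·1.0 = 2.1250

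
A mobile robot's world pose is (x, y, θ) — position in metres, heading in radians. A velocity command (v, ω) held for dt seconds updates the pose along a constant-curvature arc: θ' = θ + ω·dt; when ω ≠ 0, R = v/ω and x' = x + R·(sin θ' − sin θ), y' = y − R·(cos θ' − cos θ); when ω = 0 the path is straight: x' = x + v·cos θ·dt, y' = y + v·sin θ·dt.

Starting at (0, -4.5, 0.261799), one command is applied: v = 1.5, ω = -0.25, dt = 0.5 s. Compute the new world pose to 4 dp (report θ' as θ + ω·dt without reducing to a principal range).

(0.7347, -4.3516, 0.1368)

θ' = 0.2618 + -0.25·0.5 = 0.1368
R = v/ω = 1.5/-0.25 = -6.0000
x' = 0 + -6.0000·(sin 0.1368 − sin 0.2618) = 0.7347
y' = -4.5 − -6.0000·(cos 0.1368 − cos 0.2618) = -4.3516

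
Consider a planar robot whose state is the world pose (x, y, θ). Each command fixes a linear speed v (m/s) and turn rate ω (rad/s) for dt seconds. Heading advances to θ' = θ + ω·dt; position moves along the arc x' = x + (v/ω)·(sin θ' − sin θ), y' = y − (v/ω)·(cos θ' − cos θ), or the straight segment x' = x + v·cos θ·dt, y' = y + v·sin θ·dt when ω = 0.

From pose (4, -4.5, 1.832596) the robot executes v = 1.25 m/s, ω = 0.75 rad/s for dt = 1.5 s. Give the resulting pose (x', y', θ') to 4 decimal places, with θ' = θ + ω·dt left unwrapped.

θ' = 1.8326 + 0.75·1.5 = 2.9576
R = v/ω = 1.25/0.75 = 1.6667
x' = 4 + 1.6667·(sin 2.9576 − sin 1.8326) = 2.6951
y' = -4.5 − 1.6667·(cos 2.9576 − cos 1.8326) = -3.2928

(2.6951, -3.2928, 2.9576)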